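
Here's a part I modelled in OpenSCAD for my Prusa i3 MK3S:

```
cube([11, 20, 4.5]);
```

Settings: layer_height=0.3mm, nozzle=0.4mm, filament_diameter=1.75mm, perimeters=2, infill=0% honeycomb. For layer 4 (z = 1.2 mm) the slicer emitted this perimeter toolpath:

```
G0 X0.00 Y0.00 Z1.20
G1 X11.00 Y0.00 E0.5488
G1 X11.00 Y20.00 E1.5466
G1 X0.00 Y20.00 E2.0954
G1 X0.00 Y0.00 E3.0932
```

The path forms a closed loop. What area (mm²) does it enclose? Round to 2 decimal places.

Apply the shoelace formula to the sequence of (X, Y) vertices; enclosed area = 220.00 mm².

220.00 mm²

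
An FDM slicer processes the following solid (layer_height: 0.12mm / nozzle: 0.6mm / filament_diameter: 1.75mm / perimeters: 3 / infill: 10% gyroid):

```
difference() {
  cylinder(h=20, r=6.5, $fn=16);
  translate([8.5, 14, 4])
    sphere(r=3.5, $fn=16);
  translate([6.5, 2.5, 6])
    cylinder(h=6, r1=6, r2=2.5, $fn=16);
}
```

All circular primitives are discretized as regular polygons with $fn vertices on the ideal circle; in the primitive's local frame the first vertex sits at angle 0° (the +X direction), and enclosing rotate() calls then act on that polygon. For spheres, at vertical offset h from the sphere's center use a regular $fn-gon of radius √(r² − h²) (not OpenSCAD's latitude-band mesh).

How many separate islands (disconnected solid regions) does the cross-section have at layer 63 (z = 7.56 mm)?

At z = 7.56 mm: the r=6.5 cylinder contributes a regular 16-gon of circumradius 6.5; the sphere at (8.5, 14) is not intersected at this z (|z−center|=3.560 > r=3.5); the cone at (6.5, 2.5): at t=0.260 of its height the radius interpolates to r₁+(r₂−r₁)t = 5.090, giving a regular 16-gon of that circumradius; After the difference (first − rest): starting from the r=6.5 cylinder, the cone at (6.5, 2.5) partially overlaps it — only the 27.95 mm² overlap (of its 79.32 mm²) is removed, clipping the outline — 1 connected region. Overall, the cross-section is a single solid region. Island count = 1.

1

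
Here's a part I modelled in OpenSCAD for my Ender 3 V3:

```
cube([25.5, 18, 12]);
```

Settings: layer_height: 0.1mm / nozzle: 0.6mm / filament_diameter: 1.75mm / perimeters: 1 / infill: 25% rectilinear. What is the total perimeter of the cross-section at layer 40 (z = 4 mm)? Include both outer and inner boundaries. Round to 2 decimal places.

At z = 4 mm: the 25.5×18 cube contributes its full rectangle (perimeter 87.00 mm). Overall, the cross-section is a single solid region. Total boundary length (outer) = 87.00 mm.

87.00 mm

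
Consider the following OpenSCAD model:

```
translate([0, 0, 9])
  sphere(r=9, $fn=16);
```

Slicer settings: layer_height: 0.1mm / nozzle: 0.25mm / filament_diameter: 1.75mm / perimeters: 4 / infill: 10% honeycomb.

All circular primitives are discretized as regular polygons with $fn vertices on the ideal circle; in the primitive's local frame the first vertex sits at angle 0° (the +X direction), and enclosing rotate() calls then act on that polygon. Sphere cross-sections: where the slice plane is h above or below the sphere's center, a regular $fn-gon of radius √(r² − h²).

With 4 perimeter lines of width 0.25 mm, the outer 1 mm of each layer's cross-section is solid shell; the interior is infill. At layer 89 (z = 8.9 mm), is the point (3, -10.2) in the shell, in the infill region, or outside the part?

At z = 8.9 mm: the sphere: section is a regular 16-gon, circumradius = √(r²−h²) = √(9²−0.1²) = 8.999. Overall, the cross-section is a single solid region. The nearest boundary edge runs (-0.00, -9.00)→(3.44, -8.31); distance from the point to it = 1.76 mm. The point is not inside any of the regions above, so it lies outside the cross-section (1.76 mm from the nearest boundary).

outside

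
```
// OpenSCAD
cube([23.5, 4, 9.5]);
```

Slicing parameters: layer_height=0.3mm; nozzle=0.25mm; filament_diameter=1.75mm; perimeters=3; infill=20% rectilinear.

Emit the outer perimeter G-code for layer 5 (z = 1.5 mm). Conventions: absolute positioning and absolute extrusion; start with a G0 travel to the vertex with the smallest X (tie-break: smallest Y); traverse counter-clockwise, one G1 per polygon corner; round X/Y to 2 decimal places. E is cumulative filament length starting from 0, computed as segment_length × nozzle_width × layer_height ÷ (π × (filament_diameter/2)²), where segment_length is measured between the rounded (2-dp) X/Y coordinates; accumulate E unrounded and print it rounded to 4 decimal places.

G0 X0.00 Y0.00 Z1.50
G1 X23.50 Y0.00 E0.7328
G1 X23.50 Y4.00 E0.8575
G1 X0.00 Y4.00 E1.5903
G1 X0.00 Y0.00 E1.7150

At z = 1.5 mm: the cube (footprint 23.5×4) is included at this height. The outline is a single polygon with 4 vertices. Extrusion per mm of travel: 0.25 × 0.3 / (π × 0.875²) = 0.031181. Accumulating E over each segment gives final E = 1.7150.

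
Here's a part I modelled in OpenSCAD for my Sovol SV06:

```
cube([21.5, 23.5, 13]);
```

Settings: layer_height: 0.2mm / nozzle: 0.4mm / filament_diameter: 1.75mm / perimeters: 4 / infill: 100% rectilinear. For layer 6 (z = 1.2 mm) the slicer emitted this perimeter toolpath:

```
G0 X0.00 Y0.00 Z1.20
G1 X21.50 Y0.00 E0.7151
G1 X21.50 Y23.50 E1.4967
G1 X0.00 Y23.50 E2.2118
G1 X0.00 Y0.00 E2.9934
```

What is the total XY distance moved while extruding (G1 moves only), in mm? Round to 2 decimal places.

Sum the Euclidean lengths of each G1 segment: total = 90.00 mm.

90.00 mm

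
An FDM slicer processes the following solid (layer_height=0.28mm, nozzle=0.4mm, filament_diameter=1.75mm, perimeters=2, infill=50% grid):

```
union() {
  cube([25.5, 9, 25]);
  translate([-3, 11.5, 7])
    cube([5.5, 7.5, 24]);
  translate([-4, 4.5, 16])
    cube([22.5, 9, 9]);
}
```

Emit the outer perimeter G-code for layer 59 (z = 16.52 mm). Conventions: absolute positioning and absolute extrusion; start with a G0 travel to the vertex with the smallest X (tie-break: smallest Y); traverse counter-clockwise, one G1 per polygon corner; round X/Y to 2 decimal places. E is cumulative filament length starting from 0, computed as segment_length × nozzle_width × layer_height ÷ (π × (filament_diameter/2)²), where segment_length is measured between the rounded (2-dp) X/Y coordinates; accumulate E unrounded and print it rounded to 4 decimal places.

G0 X-4.00 Y4.50 Z16.52
G1 X0.00 Y4.50 E0.1863
G1 X0.00 Y0.00 E0.3958
G1 X25.50 Y0.00 E1.5832
G1 X25.50 Y9.00 E2.0023
G1 X18.50 Y9.00 E2.3282
G1 X18.50 Y13.50 E2.5377
G1 X2.50 Y13.50 E3.2828
G1 X2.50 Y19.00 E3.5389
G1 X-3.00 Y19.00 E3.7950
G1 X-3.00 Y13.50 E4.0511
G1 X-4.00 Y13.50 E4.0976
G1 X-4.00 Y4.50 E4.5167

At z = 16.52 mm: the 25.5×9 cube contributes its full rectangle; the cube at (-3, 11.5) (footprint 5.5×7.5) is included at this height; the 22.5×9 cube at (-4, 4.5) contributes its full rectangle; Taking the union: the regions partially overlap (shared area 94.25 mm²), so overlapping operands fuse into one piece — 1 connected region. The outline is a single polygon with 12 vertices. Extrusion per mm of travel: 0.4 × 0.28 / (π × 0.875²) = 0.046564. Accumulating E over each segment gives final E = 4.5167.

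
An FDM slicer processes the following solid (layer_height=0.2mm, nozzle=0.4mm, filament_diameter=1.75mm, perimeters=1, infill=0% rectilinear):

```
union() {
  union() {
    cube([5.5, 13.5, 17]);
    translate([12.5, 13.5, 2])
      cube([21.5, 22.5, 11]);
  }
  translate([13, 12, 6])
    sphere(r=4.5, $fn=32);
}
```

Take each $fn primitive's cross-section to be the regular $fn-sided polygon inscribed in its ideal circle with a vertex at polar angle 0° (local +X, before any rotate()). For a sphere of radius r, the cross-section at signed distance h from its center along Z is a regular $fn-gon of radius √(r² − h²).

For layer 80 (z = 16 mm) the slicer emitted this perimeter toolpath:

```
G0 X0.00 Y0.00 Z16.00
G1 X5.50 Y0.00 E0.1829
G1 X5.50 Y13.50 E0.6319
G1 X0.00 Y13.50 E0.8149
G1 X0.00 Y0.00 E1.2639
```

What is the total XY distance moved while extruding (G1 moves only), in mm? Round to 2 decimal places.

38.00 mm

Sum the Euclidean lengths of each G1 segment: total = 38.00 mm.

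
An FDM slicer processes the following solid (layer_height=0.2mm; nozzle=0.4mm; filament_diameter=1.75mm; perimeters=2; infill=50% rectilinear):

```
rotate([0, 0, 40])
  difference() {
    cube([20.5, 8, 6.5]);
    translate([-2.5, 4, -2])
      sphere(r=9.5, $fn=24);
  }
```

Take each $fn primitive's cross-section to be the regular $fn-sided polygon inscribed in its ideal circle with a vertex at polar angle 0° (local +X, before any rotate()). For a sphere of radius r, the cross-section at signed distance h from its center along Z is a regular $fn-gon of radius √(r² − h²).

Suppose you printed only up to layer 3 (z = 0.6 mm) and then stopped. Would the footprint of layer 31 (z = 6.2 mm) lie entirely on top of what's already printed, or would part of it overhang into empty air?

part overhangs

Compare the two slices. At z = 0.6: the cube is present — its section is the full 20.5×8 rectangle (area 164.00 mm²); the sphere at (-2.5, 4): section is a regular 24-gon, circumradius = √(r²−h²) = √(9.5²−2.6²) = 9.137 (area = (24/2)·9.137²·sin(360°/24) = 259.31 mm²); After the difference (first − rest): starting from the 20.5×8 cube (164.00 mm²), the r=9.5 sphere at (-2.5, 4) partially overlaps it — only the 50.24 mm² overlap (of its 259.31 mm²) is removed, clipping the outline — area = 113.76 mm²; (rotated 40° about Z; rotation is an isometry so areas/perimeters/island counts are preserved). At z = 6.2: the cube (footprint 20.5×8) is included at this height (area 164.00 mm²); the r=9.5 sphere at (-2.5, 4) contributes a regular 24-gon of circumradius √(9.5²−8.2²) = 4.797 (area = (24/2)·4.797²·sin(360°/24) = 71.47 mm²); Taking the first minus the rest: starting from the 20.5×8 cube (164.00 mm²), the r=9.5 sphere at (-2.5, 4) partially overlaps it — only the 13.01 mm² overlap (of its 71.47 mm²) is removed, clipping the outline — area = 150.99 mm²; (rotated 40° about Z; rotation is an isometry so areas/perimeters/island counts are preserved). Checking containment: at z = 6.2 the cross-section extends beyond the z = 0.6 cross-section by about 37.22 mm².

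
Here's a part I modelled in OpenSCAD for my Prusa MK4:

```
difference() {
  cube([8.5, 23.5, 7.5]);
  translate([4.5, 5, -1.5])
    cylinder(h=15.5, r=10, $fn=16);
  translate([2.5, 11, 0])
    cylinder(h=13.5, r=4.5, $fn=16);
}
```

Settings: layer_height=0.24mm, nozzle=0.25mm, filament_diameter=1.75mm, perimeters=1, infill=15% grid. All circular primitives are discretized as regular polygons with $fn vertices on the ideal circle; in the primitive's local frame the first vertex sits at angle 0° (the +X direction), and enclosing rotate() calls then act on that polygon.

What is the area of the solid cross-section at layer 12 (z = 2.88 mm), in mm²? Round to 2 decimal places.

72.78 mm²

At z = 2.88 mm: the 8.5×23.5 cube contributes its full rectangle (area 199.75 mm²); the r=10 cylinder at (4.5, 5) contributes a regular 16-gon of circumradius 10 (area = (16/2)·10.000²·sin(360°/16) = 306.15 mm²); the cylinder at (2.5, 11): section is a regular 16-gon, circumradius r=4.5 (area = (16/2)·4.500²·sin(360°/16) = 61.99 mm²); Subtracting the remaining from the first: starting from the 8.5×23.5 cube (199.75 mm²), the r=10 cylinder at (4.5, 5) partially overlaps it — only the 123.78 mm² overlap (of its 306.15 mm²) is removed, clipping the outline; the r=4.5 cylinder at (2.5, 11) partially overlaps it — only the 3.19 mm² overlap (of its 61.99 mm²) is removed, clipping the outline — area = 72.78 mm². Overall, the cross-section is a single solid region. Net area = 72.78 mm².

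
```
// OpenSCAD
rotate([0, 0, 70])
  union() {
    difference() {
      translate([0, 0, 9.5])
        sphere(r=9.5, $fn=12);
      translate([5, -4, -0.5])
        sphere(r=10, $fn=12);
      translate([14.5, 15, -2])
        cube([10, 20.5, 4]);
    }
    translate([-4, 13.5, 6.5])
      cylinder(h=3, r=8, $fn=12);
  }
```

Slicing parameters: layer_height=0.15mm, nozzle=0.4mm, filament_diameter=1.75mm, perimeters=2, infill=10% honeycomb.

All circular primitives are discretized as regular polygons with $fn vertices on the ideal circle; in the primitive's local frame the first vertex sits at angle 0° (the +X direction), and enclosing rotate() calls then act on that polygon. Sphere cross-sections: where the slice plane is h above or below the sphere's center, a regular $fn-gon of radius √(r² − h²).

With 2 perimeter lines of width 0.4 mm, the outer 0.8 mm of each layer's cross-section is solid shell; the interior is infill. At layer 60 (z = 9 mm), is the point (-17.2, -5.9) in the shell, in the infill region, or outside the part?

shell

At z = 9 mm: the sphere: section is a regular 12-gon, circumradius = √(r²−h²) = √(9.5²−0.5²) = 9.487; the r=10 sphere at (5, -4) slices to a regular 12-gon of circumradius 3.122 (√(r²−h²) with h=9.5 from center); the cube at (14.5, 15) does not reach this height (z outside [-2, 2]); Subtracting the remaining from the first: starting from the r=9.5 sphere, the r=10 sphere at (5, -4) partially overlaps it — only the 28.82 mm² overlap (of its 29.25 mm²) is removed, clipping the outline — 1 connected region; the r=8 cylinder at (-4, 13.5) contributes a regular 12-gon of circumradius 8; Taking the union: the regions partially overlap (shared area 19.53 mm²), so overlapping operands fuse into one piece — 1 connected region; (whole slice rotated 70° about Z — lengths, areas and connectivity unchanged). Overall, the cross-section is a single solid region. Undo the 70° rotation: the query point maps to (-11.427, 14.145) in the un-rotated model frame. The nearest boundary edge runs (-12.00, 13.50)→(-10.93, 17.50); distance from the point to it = 0.39 mm. The point is inside the cross-section, 0.39 mm from the nearest boundary — within the 0.8 mm shell band (2 × 0.4).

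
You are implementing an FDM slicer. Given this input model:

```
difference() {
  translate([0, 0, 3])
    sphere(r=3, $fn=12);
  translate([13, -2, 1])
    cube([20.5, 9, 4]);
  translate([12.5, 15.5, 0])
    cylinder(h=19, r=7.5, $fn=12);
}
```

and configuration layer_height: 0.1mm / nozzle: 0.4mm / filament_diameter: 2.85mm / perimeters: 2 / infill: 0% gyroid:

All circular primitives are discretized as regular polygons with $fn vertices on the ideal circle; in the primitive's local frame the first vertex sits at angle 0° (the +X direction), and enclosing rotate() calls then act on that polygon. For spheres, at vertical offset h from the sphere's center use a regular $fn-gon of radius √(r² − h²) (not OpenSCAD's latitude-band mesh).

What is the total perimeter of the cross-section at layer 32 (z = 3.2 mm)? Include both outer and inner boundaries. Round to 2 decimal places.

At z = 3.2 mm: the r=3 sphere slices to a regular 12-gon of circumradius 2.993 (√(r²−h²) with h=0.2 from center) (perimeter = 2·12·2.993·sin(180°/12) = 18.59 mm); the cube at (13, -2) is present — its section is the full 20.5×9 rectangle (perimeter 59.00 mm); the r=7.5 cylinder at (12.5, 15.5) contributes a regular 12-gon of circumradius 7.5 (perimeter = 2·12·7.500·sin(180°/12) = 46.59 mm); Taking the first minus the rest: starting from the r=3 sphere, the 20.5×9 cube at (13, -2) misses the remaining region (no effect); the r=7.5 cylinder at (12.5, 15.5) misses the remaining region (no effect) — boundary = 18.59 mm. Overall, the cross-section is a single solid region. Total boundary length (outer) = 18.59 mm.

18.59 mm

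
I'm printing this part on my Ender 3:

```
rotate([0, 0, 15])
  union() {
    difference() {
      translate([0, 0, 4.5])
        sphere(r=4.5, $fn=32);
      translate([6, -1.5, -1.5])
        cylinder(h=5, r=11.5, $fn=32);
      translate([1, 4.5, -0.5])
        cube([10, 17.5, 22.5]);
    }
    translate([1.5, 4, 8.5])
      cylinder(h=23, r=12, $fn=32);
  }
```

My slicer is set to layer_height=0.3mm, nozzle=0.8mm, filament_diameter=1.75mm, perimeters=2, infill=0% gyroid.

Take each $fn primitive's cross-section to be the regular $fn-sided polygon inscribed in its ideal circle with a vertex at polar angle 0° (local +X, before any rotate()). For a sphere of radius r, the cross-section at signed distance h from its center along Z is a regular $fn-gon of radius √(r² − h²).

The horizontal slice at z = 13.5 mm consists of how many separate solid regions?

At z = 13.5 mm: the sphere does not reach this height (|z−center|=9.000 > r=4.5); the cylinder at (6, -1.5) is not intersected at this z (z outside [-1.5, 3.5]); the 10×17.5 cube at (1, 4.5) contributes its full rectangle; After the difference (first − rest): the first operand is absent here, so nothing remains; the cylinder at (1.5, 4): section is a regular 32-gon, circumradius r=12; Merging all regions: only the r=12 cylinder at (1.5, 4) is present, so the union is just that shape — 1 connected region; (whole slice rotated 15° about Z — lengths, areas and connectivity unchanged). The result has 1 disconnected region.

1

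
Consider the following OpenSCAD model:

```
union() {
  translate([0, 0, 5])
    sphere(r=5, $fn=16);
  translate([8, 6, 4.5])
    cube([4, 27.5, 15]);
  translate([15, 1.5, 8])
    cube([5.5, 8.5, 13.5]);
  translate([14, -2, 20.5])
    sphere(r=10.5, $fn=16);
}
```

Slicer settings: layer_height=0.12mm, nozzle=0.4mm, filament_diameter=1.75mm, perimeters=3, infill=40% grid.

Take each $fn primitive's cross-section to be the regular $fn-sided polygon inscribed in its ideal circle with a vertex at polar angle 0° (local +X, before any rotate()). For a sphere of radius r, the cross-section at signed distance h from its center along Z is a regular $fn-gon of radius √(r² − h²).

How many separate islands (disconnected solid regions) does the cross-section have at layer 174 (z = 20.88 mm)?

1

At z = 20.88 mm: the sphere is not intersected at this z (|z−center|=15.880 > r=5); the cube at (8, 6) is absent (z outside [4.5, 19.5]); the cube at (15, 1.5) is present — its section is the full 5.5×8.5 rectangle; the r=10.5 sphere at (14, -2) slices to a regular 16-gon of circumradius 10.493 (√(r²−h²) with h=0.38 from center); Merging all regions: the regions partially overlap (shared area 32.91 mm²), so overlapping operands fuse into one piece — 1 connected region. Overall, the cross-section is a single solid region. Island count = 1.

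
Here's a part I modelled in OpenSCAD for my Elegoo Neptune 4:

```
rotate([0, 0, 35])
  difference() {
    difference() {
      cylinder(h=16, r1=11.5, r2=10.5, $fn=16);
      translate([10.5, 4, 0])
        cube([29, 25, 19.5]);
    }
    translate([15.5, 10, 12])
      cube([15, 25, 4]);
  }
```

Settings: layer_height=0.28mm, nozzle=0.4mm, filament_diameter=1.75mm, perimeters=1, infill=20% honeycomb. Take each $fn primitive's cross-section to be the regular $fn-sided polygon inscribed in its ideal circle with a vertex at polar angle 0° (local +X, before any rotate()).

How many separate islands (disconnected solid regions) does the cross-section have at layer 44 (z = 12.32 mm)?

1

At z = 12.32 mm: the cone (r1=11.5→r2=10.5) has section circumradius 10.730 here — a regular 16-gon; the cube at (10.5, 4) is present — its section is the full 29×25 rectangle; After the difference (first − rest): starting from the cone, the 29×25 cube at (10.5, 4) misses the remaining region (no effect) — 1 connected region; the cube at (15.5, 10) is present — its section is the full 15×25 rectangle; Taking the first minus the rest: starting from that combined region, the 15×25 cube at (15.5, 10) misses the remaining region (no effect) — 1 connected region; (whole slice rotated 35° about Z — lengths, areas and connectivity unchanged). Overall, the cross-section is a single solid region. Island count = 1.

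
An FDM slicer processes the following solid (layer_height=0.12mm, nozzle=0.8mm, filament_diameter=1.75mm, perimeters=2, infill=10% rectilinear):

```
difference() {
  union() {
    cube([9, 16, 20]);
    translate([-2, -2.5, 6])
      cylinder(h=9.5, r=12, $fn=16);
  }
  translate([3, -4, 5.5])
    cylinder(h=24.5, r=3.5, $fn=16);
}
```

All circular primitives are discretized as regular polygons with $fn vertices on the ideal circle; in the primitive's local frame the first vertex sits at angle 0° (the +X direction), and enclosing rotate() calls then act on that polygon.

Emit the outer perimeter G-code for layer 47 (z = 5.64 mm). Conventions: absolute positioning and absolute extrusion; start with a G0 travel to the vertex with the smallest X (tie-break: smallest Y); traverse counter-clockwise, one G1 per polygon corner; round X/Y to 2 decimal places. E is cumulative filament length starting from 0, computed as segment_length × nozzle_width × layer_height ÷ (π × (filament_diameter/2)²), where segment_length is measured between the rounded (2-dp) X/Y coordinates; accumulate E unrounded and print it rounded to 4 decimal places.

At z = 5.64 mm: the cube (footprint 9×16) is included at this height; the cylinder at (-2, -2.5) is not intersected at this z (z outside [6, 15.5]); Taking the union: only the 9×16 cube is present, so the union is just that shape — 1 connected region; the r=3.5 cylinder at (3, -4) contributes a regular 16-gon of circumradius 3.5; Taking the first minus the rest: starting from the result so far, the r=3.5 cylinder at (3, -4) misses the remaining region (no effect) — 1 connected region. The outline is a single polygon with 4 vertices. Extrusion per mm of travel: 0.8 × 0.12 / (π × 0.875²) = 0.039912. Accumulating E over each segment gives final E = 1.9956.

G0 X0.00 Y0.00 Z5.64
G1 X9.00 Y0.00 E0.3592
G1 X9.00 Y16.00 E0.9978
G1 X0.00 Y16.00 E1.3570
G1 X0.00 Y0.00 E1.9956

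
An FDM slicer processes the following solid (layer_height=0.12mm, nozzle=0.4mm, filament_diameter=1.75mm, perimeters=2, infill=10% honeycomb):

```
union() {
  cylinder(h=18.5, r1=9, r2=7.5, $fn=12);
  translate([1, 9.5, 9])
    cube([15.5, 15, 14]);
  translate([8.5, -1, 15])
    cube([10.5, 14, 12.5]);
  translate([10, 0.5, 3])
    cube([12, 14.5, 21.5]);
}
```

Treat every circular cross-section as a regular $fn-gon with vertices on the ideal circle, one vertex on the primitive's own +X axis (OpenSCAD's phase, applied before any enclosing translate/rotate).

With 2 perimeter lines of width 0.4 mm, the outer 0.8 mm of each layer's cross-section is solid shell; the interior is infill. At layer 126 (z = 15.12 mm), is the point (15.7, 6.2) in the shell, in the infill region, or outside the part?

At z = 15.12 mm: the cone contributes a regular 12-gon of circumradius 7.774 (interpolated between r1=9 and r2=7.5 at t=0.817); the cube at (1, 9.5) (footprint 15.5×15) is included at this height; the cube at (8.5, -1) (footprint 10.5×14) is included at this height; the cube at (10, 0.5) (footprint 12×14.5) is included at this height; Merging all regions: the regions partially overlap (shared area 153.50 mm²), so overlapping operands fuse into one piece — 2 connected regions. Overall, the cross-section has 2 separate islands. The nearest boundary edge runs (22.00, 15.00)→(22.00, 0.50); distance from the point to it = 6.30 mm. (Shell/infill is judged within the island containing the point — the largest one.) The point is inside the cross-section and 6.30 mm from the nearest boundary — more than the 0.8 mm shell width (2 × 0.4), so it's in the infill interior.

infill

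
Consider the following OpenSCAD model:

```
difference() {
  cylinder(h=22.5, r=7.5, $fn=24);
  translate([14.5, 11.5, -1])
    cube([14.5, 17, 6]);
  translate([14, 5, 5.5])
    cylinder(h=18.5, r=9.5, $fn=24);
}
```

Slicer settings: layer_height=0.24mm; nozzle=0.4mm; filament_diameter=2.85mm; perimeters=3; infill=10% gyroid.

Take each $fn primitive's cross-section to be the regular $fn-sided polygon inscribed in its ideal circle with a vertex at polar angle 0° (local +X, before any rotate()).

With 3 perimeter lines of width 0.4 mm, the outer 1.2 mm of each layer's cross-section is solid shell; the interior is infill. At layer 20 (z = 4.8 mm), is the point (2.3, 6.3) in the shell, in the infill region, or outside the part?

At z = 4.8 mm: the cylinder: section is a regular 24-gon, circumradius r=7.5; the cube at (14.5, 11.5) is present — its section is the full 14.5×17 rectangle; the cylinder at (14, 5) does not reach this height (z outside [5.5, 24]); Taking the first minus the rest: starting from the r=7.5 cylinder, the 14.5×17 cube at (14.5, 11.5) misses the remaining region (no effect) — 1 connected region. Overall, the cross-section is a single solid region. The nearest boundary edge runs (1.94, 7.24)→(3.75, 6.50); distance from the point to it = 0.74 mm. The point is inside the cross-section, 0.74 mm from the nearest boundary — within the 1.2 mm shell band (3 × 0.4).

shell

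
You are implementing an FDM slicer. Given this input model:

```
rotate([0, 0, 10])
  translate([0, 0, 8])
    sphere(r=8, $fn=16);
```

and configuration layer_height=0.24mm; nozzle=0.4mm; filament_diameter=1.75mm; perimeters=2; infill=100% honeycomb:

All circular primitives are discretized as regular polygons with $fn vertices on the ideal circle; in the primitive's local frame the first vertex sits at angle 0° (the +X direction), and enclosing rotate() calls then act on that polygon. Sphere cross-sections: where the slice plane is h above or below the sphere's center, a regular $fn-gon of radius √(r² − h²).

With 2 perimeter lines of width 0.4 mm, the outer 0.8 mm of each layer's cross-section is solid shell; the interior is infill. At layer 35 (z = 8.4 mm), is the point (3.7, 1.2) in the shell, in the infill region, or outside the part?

At z = 8.4 mm: the r=8 sphere contributes a regular 16-gon of circumradius √(8²−0.4²) = 7.990; (whole slice rotated 10° about Z — lengths, areas and connectivity unchanged). Overall, the cross-section is a single solid region. Undo the 10° rotation: the query point maps to (3.852, 0.539) in the un-rotated model frame. The nearest boundary edge runs (7.99, 0.00)→(7.38, 3.06); distance from the point to it = 3.95 mm. The point is inside the cross-section and 3.95 mm from the nearest boundary — more than the 0.8 mm shell width (2 × 0.4), so it's in the infill interior.

infill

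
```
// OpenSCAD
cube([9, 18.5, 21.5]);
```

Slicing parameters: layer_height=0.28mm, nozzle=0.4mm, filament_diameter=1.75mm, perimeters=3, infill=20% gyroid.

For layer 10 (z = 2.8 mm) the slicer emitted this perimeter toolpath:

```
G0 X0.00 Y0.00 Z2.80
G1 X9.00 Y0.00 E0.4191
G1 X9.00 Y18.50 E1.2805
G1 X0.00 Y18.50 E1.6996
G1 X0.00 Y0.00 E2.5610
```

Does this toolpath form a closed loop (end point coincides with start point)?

yes

Start point (G0): (0.00, 0.00). End point (last G1): the path returns to the start — closed.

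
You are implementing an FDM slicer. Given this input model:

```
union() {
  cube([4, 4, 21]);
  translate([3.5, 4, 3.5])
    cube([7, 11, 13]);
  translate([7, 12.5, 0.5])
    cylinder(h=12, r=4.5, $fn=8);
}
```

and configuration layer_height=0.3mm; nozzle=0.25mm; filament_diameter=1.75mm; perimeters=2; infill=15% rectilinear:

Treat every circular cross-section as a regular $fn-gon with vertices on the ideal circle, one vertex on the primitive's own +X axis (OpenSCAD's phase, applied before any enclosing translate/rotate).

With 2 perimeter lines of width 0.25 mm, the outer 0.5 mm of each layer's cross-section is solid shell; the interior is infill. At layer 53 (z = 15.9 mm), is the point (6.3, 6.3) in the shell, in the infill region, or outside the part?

infill

At z = 15.9 mm: the cube is present — its section is the full 4×4 rectangle; the cube at (3.5, 4) is present — its section is the full 7×11 rectangle; the cylinder at (7, 12.5) is absent (z outside [0.5, 12.5]); Combining (union): the 2 present regions share edge segments without overlapping in area, so areas simply add but the touching pieces fuse into one outline (the shared edge portions become interior and drop out of the boundary) — 1 connected region. Overall, the cross-section is a single solid region. The nearest boundary edge runs (10.50, 4.00)→(4.00, 4.00); distance from the point to it = 2.30 mm. The point is inside the cross-section and 2.30 mm from the nearest boundary — more than the 0.5 mm shell width (2 × 0.25), so it's in the infill interior.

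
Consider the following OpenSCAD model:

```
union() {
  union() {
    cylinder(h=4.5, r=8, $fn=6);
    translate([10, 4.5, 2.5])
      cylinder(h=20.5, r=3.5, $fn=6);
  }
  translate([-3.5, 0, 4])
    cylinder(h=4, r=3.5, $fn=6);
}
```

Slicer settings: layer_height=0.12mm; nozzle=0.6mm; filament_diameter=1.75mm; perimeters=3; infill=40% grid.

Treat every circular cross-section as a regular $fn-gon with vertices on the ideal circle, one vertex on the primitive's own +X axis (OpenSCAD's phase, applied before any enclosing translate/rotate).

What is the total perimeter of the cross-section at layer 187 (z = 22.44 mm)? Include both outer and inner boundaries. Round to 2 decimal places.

At z = 22.44 mm: the cylinder is not intersected at this z (z outside [0, 4.5]); the r=3.5 cylinder at (10, 4.5) contributes a regular 6-gon of circumradius 3.5 (perimeter = 2·6·3.500·sin(180°/6) = 21.00 mm); Taking the union: only the r=3.5 cylinder at (10, 4.5) is present, so the union is just that shape — boundary = 21.00 mm; the cylinder at (-3.5, 0) is absent (z outside [4, 8]); Taking the union: only that combined region is present, so the union is just that shape — boundary = 21.00 mm. Overall, the cross-section is a single solid region. Total boundary length (outer) = 21.00 mm.

21.00 mm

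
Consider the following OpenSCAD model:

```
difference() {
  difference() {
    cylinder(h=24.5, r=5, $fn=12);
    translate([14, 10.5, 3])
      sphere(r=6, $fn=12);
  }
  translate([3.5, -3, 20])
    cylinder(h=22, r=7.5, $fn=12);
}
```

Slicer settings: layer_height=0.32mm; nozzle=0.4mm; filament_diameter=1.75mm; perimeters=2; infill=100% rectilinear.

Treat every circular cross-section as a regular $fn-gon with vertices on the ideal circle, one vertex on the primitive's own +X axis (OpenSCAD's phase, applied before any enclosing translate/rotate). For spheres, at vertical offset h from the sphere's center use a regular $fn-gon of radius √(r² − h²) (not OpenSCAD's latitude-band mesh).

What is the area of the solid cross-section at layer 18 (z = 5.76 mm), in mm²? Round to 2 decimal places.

75.00 mm²

At z = 5.76 mm: the cylinder: section is a regular 12-gon, circumradius r=5 (area = (12/2)·5.000²·sin(360°/12) = 75.00 mm²); the r=6 sphere at (14, 10.5) contributes a regular 12-gon of circumradius √(6²−2.76²) = 5.328 (area = (12/2)·5.328²·sin(360°/12) = 85.15 mm²); Subtracting the remaining from the first: starting from the r=5 cylinder (75.00 mm²), the r=6 sphere at (14, 10.5) misses the remaining region (no effect) — area = 75.00 mm²; the cylinder at (3.5, -3) is not intersected at this z (z outside [20, 42]); Subtracting the remaining from the first: none of the subtracted shapes is present at this height, so the result so far is unchanged — area = 75.00 mm². Overall, the cross-section is a single solid region. Net area = 75.00 mm².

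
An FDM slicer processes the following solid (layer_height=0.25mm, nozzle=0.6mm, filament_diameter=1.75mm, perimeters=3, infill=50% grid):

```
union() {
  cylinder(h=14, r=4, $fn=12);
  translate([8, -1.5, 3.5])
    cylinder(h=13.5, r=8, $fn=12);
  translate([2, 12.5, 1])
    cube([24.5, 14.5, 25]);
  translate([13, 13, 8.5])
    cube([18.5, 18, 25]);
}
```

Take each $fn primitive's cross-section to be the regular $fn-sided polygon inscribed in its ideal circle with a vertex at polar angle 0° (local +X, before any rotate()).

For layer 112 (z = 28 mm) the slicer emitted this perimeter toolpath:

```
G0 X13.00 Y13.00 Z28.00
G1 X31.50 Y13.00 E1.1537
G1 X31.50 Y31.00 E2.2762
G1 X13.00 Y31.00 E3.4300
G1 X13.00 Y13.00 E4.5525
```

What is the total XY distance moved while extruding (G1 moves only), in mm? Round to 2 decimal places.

Sum the Euclidean lengths of each G1 segment: total = 73.00 mm.

73.00 mm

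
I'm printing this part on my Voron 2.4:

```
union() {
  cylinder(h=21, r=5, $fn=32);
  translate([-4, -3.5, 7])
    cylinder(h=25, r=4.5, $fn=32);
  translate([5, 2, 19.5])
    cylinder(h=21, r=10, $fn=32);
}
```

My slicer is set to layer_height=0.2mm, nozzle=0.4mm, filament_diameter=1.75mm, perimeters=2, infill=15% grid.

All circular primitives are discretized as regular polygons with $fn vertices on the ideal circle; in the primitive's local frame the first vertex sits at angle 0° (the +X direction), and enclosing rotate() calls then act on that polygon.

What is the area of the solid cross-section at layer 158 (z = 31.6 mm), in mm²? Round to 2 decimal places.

351.76 mm²

At z = 31.6 mm: the cylinder is absent (z outside [0, 21]); the r=4.5 cylinder at (-4, -3.5) gives a regular 32-gon of circumradius 4.5 (constant along its height) (area = (32/2)·4.500²·sin(360°/32) = 63.21 mm²); the cylinder at (5, 2): section is a regular 32-gon, circumradius r=10 (area = (32/2)·10.000²·sin(360°/32) = 312.14 mm²); Taking the union: the regions partially overlap — summed areas 375.35 mm² minus the doubly-counted overlap 23.59 mm² gives 351.76 mm² — area = 351.76 mm². Overall, the cross-section is a single solid region. Net area = 351.76 mm².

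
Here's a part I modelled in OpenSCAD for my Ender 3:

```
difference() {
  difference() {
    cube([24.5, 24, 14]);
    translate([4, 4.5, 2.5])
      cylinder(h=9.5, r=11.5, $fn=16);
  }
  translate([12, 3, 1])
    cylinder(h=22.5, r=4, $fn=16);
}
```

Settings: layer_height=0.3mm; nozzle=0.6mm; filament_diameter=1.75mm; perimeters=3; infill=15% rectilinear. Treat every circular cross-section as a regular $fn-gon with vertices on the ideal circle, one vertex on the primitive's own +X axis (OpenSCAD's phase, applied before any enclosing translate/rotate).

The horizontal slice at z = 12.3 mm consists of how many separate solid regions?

1

At z = 12.3 mm: the cube (footprint 24.5×24) is included at this height; the cylinder at (4, 4.5) is not intersected at this z (z outside [2.5, 12]); After the difference (first − rest): none of the subtracted shapes is present at this height, so the 24.5×24 cube is unchanged — 1 connected region; the r=4 cylinder at (12, 3) gives a regular 16-gon of circumradius 4 (constant along its height); After the difference (first − rest): starting from that combined region, the r=4 cylinder at (12, 3) partially overlaps it — only the 45.66 mm² overlap (of its 48.98 mm²) is removed, clipping the outline — 1 connected region. The result has 1 disconnected region.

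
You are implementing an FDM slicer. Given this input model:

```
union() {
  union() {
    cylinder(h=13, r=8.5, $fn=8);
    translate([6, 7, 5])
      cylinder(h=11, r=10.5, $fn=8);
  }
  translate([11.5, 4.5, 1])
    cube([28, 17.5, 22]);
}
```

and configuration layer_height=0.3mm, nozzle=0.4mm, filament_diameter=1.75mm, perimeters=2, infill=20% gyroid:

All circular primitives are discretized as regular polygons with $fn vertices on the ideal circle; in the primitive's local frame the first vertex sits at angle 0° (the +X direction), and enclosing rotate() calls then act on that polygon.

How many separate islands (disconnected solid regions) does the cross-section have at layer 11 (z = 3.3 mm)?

At z = 3.3 mm: the r=8.5 cylinder gives a regular 8-gon of circumradius 8.5 (constant along its height); the cylinder at (6, 7) is absent (z outside [5, 16]); Merging all regions: only the r=8.5 cylinder is present, so the union is just that shape — 1 connected region; the cube at (11.5, 4.5) is present — its section is the full 28×17.5 rectangle; Combining (union): the 2 present regions are separate (no shared area or edge), so areas and boundary lengths simply add and each stays a separate island — 2 connected regions. Overall, the cross-section has 2 separate islands. Island count = 2.

2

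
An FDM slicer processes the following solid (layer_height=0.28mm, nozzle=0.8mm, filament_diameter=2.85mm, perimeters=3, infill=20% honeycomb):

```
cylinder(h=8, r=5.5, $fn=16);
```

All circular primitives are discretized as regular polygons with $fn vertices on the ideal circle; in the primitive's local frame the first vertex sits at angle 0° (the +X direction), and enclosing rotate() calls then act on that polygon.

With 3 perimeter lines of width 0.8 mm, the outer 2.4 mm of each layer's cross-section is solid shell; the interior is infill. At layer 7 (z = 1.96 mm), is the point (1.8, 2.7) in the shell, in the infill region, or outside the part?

At z = 1.96 mm: the r=5.5 cylinder gives a regular 16-gon of circumradius 5.5 (constant along its height). Overall, the cross-section is a single solid region. The nearest boundary edge runs (3.89, 3.89)→(2.10, 5.08); distance from the point to it = 2.15 mm. The point is inside the cross-section, 2.15 mm from the nearest boundary — within the 2.4 mm shell band (3 × 0.8).

shell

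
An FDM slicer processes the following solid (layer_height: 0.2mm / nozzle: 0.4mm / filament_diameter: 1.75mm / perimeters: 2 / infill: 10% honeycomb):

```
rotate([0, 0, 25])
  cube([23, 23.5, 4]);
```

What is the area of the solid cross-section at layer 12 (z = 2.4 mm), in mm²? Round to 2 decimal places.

At z = 2.4 mm: the cube (footprint 23×23.5) is included at this height (area 540.50 mm²); (rotated 25° about Z; rotation is an isometry so areas/perimeters/island counts are preserved). Overall, the cross-section is a single solid region. Net area = 540.50 mm².

540.50 mm²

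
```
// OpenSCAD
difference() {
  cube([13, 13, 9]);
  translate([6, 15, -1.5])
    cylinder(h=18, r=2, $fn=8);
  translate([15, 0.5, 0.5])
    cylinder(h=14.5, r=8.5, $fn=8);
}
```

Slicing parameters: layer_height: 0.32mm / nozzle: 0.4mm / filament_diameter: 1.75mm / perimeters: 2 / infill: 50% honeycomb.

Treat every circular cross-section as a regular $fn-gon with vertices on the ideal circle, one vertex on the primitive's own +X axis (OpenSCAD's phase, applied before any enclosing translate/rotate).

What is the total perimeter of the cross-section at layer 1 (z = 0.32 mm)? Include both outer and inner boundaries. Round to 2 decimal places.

At z = 0.32 mm: the 13×13 cube contributes its full rectangle (perimeter 52.00 mm); the cylinder at (6, 15): section is a regular 8-gon, circumradius r=2 (perimeter = 2·8·2.000·sin(180°/8) = 12.25 mm); the cylinder at (15, 0.5) does not reach this height (z outside [0.5, 15]); Subtracting the remaining from the first: starting from the 13×13 cube, the r=2 cylinder at (6, 15) misses the remaining region (no effect) — boundary = 52.00 mm. Overall, the cross-section is a single solid region. Total boundary length (outer) = 52.00 mm.

52.00 mm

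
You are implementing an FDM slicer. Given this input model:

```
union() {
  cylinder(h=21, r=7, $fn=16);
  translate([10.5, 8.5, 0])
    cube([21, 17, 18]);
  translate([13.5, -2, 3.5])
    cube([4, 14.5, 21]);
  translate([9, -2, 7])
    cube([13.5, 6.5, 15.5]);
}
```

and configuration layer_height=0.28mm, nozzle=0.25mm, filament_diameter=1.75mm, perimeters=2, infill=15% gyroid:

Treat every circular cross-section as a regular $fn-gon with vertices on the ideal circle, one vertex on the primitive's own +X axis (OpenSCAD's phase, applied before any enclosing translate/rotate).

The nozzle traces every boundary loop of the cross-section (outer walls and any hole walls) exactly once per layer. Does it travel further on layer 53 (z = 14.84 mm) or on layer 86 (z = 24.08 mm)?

layer 53 (z = 14.84 mm)

Layer 53 (z = 14.84): the cylinder: section is a regular 16-gon, circumradius r=7 (perimeter = 2·16·7.000·sin(180°/16) = 43.70 mm); the cube at (10.5, 8.5) is present — its section is the full 21×17 rectangle (perimeter 76.00 mm); the cube at (13.5, -2) is present — its section is the full 4×14.5 rectangle (perimeter 37.00 mm); the 13.5×6.5 cube at (9, -2) contributes its full rectangle (perimeter 40.00 mm); Merging all regions: the regions partially overlap (shared area 42.00 mm²), so the edge portions inside another operand are dropped and the merged outline is re-measured after clipping — boundary = 159.70 mm. So its perimeter = 159.70 mm. Layer 86 (z = 24.08): the cylinder is not intersected at this z (z outside [0, 21]); the cube at (10.5, 8.5) does not reach this height (z outside [0, 18]); the cube at (13.5, -2) is present — its section is the full 4×14.5 rectangle (perimeter 37.00 mm); the cube at (9, -2) does not reach this height (z outside [7, 22.5]); Taking the union: only the 4×14.5 cube at (13.5, -2) is present, so the union is just that shape — boundary = 37.00 mm. So its perimeter = 37.00 mm. Layer 53 is larger (159.70 vs 37.00 mm).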